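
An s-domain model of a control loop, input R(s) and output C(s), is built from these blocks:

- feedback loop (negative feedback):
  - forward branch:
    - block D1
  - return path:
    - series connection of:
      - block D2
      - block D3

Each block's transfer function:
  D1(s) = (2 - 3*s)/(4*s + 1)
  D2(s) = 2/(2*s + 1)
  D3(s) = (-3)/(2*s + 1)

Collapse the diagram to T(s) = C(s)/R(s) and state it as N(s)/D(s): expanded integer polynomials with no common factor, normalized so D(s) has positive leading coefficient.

Step 1 - reduce the series chain D2, D3: (-6)/(4*s^2 + 4*s + 1)
Step 2 - close the feedback loop around D1, (D2*D3); the result is T(s) itself (integer coefficients, no common factor, positive leading denominator coefficient)

Hence the answer: (-12*s^3 - 4*s^2 + 5*s + 2)/(16*s^3 + 20*s^2 + 26*s - 11)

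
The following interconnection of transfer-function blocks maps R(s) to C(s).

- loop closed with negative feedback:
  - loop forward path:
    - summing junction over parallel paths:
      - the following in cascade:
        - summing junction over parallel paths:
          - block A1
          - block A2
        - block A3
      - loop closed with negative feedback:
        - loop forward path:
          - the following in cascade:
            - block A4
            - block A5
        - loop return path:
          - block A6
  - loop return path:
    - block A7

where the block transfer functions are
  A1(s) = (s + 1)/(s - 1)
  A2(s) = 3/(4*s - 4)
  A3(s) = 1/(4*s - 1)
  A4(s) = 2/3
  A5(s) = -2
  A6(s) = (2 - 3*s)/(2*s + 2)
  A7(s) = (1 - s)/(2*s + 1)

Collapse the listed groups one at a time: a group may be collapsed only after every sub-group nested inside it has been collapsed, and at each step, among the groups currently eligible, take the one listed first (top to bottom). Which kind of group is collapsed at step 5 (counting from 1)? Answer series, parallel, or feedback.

The answer is parallel.

Reasoning:
[1] reduce the parallel group A1, A2
[2] cascade (A1+A2), A3
[3] reduce the series chain A4, A5
[4] apply the feedback formula to (A4*A5), A6
[5] sum the parallel branches ((A1+A2)*A3), [(A4*A5)/(1+(A4*A5)*A6)]
[6] collapse the loop ((((A1+A2)*A3)+[(A4*A5)/(1+(A4*A5)*A6)]) forward, A7 return)
At step 5 the group reduced is parallel.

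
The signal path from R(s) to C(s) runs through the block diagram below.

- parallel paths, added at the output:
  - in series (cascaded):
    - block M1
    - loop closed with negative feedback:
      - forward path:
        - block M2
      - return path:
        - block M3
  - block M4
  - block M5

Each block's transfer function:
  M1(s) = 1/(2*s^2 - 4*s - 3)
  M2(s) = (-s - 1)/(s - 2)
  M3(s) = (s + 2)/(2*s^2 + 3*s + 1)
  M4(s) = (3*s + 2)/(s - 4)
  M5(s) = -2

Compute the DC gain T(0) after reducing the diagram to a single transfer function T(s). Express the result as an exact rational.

[1] apply the feedback formula to M2, M3 -> (-2*s^2 - 3*s - 1)/(2*s^2 - 4*s - 4)
[2] reduce the series chain M1, [M2/(1+M2*M3)] -> (-2*s^2 - 3*s - 1)/(4*s^4 - 16*s^3 + 2*s^2 + 28*s + 12)
[3] reduce the parallel group (M1*[M2/(1+M2*M3)]), M4, M5 -> (4*s^5 + 24*s^4 - 160*s^3 + 53*s^2 + 303*s + 124)/(4*s^5 - 32*s^4 + 66*s^3 + 20*s^2 - 100*s - 48)
The step-3 result is T(s). Setting s = 0: T(0) = 124/(-48) = -31/12.

Answer: -31/12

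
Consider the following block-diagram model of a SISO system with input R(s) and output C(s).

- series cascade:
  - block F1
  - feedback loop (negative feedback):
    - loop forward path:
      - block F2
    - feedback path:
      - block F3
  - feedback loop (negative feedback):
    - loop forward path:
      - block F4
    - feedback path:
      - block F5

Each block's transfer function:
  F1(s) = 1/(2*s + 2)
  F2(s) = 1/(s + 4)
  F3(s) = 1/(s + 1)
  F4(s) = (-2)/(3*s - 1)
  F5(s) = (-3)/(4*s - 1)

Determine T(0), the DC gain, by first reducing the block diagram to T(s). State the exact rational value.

Answer: 1/35

Working:
[1] apply the feedback formula to F2, F3; result (s + 1)/(s^2 + 5*s + 5)
[2] collapse the loop (F4 forward, F5 return); result (2 - 8*s)/(12*s^2 - 7*s + 7)
[3] combine F1, [F2/(1+F2*F3)], [F4/(1+F4*F5)] in series; result (1 - 4*s)/(12*s^4 + 53*s^3 + 32*s^2 + 35)
DC gain: substitute s = 0 into T(s) from step 3: T(0) = 1/35.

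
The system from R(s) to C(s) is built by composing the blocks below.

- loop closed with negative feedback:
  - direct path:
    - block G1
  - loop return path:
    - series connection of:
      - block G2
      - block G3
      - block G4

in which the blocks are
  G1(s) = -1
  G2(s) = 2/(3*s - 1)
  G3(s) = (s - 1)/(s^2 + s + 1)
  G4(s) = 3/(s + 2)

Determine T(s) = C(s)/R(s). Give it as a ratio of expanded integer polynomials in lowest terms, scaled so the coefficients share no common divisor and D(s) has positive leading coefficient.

Reducing step by step:

[1] multiply G2, G3, G4 (series), giving (6*s - 6)/(3*s^4 + 8*s^3 + 6*s^2 + 3*s - 2)
[2] reduce the feedback loop with forward G1 and return (G2*G3*G4), giving the overall T(s)

Answer: (-3*s^4 - 8*s^3 - 6*s^2 - 3*s + 2)/(3*s^4 + 8*s^3 + 6*s^2 - 3*s + 4)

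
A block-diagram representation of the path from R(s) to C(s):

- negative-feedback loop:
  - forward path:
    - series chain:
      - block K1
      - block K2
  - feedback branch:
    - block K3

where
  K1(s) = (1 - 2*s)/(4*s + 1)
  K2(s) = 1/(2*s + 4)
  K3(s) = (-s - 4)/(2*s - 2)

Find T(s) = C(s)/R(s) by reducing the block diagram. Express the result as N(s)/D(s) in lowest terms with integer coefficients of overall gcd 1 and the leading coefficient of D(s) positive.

[1] combine K1, K2 in series = (1 - 2*s)/(8*s^2 + 18*s + 4)
[2] apply the feedback formula to (K1*K2), K3; the result is T(s) itself (integer coefficients, no common factor, positive leading denominator coefficient)

Therefore the answer is (-4*s^2 + 6*s - 2)/(16*s^3 + 22*s^2 - 21*s - 12).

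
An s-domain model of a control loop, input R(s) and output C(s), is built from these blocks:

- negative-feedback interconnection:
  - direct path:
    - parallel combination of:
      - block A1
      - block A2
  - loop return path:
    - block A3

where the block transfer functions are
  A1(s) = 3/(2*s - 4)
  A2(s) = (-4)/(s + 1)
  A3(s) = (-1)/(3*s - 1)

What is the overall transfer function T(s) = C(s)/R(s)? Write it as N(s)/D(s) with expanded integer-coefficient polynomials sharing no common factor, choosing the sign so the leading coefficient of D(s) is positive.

Step 1. sum the parallel branches A1, A2: (19 - 5*s)/(2*s^2 - 2*s - 4)
Step 2. close the feedback loop around (A1+A2), A3, giving the overall T(s)

Hence the answer: (-15*s^2 + 62*s - 19)/(6*s^3 - 8*s^2 - 5*s - 15)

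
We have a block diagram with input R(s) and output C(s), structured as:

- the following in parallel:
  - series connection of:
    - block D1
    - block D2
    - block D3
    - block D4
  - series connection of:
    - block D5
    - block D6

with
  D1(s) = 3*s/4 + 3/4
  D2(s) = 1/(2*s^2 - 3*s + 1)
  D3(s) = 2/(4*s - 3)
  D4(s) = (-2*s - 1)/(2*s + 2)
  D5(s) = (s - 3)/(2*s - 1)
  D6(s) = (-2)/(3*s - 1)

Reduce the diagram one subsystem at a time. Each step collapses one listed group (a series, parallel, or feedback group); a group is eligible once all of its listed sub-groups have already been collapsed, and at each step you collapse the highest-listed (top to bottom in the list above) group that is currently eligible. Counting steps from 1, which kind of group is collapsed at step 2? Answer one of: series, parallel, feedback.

1. multiply D1, D2, D3, D4 (series)
2. series reduction of D5, D6
3. combine (D1*D2*D3*D4), (D5*D6) in parallel
Step 2: series.

Therefore the answer is series.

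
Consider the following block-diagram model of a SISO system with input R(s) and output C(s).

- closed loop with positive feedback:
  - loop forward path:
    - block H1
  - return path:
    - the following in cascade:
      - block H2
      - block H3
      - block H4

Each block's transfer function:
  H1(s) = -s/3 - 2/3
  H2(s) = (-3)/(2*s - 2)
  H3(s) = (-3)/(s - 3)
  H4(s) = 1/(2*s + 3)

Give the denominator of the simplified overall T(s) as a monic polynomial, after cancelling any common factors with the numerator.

Step 1. reduce the series chain H2, H3, H4 -> 9/(4*s^3 - 10*s^2 - 12*s + 18)
Step 2. collapse the loop (H1 forward, (H2*H3*H4) return) -> (-4*s^4 + 2*s^3 + 32*s^2 + 6*s - 36)/(12*s^3 - 30*s^2 - 27*s + 72)
No further cancellation is possible in the step-2 result, so that is T(s). Its denominator becomes monic after dividing by the leading coefficient 12.

Answer: s^3 - 5*s^2/2 - 9*s/4 + 6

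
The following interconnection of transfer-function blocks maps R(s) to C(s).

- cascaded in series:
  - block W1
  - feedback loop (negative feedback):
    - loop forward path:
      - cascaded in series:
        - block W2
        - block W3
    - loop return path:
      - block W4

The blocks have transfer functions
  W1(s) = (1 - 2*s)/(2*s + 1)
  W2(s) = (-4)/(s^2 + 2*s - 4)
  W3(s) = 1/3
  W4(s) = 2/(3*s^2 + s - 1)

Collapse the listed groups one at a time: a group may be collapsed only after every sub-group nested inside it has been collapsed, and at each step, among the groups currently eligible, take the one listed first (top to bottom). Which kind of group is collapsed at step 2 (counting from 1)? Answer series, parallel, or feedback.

Step 1: reduce the series chain W2, W3
Step 2: apply the feedback formula to (W2*W3), W4
Step 3: reduce the series chain W1, [(W2*W3)/(1+(W2*W3)*W4)]
So the answer for step 2 is feedback.

Final answer: feedback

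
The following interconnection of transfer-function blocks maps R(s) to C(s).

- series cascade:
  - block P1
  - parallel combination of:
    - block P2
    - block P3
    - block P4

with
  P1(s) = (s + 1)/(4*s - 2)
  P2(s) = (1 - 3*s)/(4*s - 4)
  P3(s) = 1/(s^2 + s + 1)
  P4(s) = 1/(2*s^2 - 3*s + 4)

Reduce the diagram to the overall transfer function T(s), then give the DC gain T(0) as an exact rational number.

1. sum the parallel branches P2, P3, P4 -> (-6*s^5 + 5*s^4 + 2*s^3 - 20*s^2 + 17*s - 16)/(8*s^5 - 12*s^4 + 16*s^3 - 8*s^2 + 12*s - 16)
2. multiply P1, (P2+P3+P4) (series) -> (-6*s^6 - s^5 + 7*s^4 - 18*s^3 - 3*s^2 + s - 16)/(32*s^6 - 64*s^5 + 88*s^4 - 64*s^3 + 64*s^2 - 88*s + 32)
Evaluating the step-2 result (the overall T(s)) at s = 0 gives T(0) = -16/32 = -1/2.

Hence the answer: -1/2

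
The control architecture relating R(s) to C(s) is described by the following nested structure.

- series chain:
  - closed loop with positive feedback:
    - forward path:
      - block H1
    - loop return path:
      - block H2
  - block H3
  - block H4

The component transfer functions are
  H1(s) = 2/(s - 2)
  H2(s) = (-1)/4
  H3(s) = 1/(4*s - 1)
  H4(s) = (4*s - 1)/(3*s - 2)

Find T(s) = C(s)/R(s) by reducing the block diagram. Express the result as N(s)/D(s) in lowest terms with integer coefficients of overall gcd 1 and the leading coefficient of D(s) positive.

First reduce the diagram to T(s).

Step 1. reduce the feedback loop with forward H1 and return H2; result 4/(2*s - 3)
Step 2. cascade [H1/(1-H1*H2)], H3, H4: this yields T(s), and no further normalization is needed

Answer: 4/(6*s^2 - 13*s + 6)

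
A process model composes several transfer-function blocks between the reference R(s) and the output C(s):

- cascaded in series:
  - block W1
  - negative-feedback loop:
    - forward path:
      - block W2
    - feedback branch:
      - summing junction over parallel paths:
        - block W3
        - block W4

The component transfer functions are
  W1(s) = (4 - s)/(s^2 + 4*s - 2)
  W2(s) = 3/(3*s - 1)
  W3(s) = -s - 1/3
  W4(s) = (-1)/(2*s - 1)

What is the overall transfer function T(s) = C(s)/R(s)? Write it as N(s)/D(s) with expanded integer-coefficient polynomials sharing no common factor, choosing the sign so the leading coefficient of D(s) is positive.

First reduce the diagram to T(s).

(1) add W3, W4 (parallel); result (-6*s^2 + s - 2)/(6*s - 3)
(2) close the feedback loop around W2, (W3+W4); result (3 - 6*s)/(4*s + 1)
(3) combine W1, [W2/(1+W2*(W3+W4))] in series, giving the overall T(s)

Answer: (6*s^2 - 27*s + 12)/(4*s^3 + 17*s^2 - 4*s - 2)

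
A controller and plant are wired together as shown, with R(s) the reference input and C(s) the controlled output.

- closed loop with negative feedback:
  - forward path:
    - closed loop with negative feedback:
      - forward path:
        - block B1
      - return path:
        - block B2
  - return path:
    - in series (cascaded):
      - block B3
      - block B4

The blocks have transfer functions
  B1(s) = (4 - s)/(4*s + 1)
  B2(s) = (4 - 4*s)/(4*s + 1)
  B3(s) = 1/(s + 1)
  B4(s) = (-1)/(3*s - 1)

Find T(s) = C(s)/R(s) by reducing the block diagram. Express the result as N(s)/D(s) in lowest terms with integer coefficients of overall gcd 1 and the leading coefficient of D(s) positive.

First reduce the diagram to T(s).

Step 1 - reduce the feedback loop with forward B1 and return B2, giving (-4*s^2 + 15*s + 4)/(20*s^2 - 12*s + 17)
Step 2 - cascade B3, B4, giving (-1)/(3*s^2 + 2*s - 1)
Step 3 - apply the feedback formula to [B1/(1+B1*B2)], (B3*B4) - this is the overall T(s), already in the required normalized form

Answer: (-12*s^4 + 37*s^3 + 46*s^2 - 7*s - 4)/(60*s^4 + 4*s^3 + 11*s^2 + 31*s - 21)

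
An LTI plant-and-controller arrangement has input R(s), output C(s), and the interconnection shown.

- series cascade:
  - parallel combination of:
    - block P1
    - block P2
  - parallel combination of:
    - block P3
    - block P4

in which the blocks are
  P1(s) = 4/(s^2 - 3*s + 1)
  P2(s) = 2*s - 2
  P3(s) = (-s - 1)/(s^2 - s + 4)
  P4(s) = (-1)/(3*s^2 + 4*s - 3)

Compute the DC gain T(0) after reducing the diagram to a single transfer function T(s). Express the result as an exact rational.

Answer: 1/6

Working:
Step 1. reduce the parallel group P1, P2 -> (2*s^3 - 8*s^2 + 8*s + 2)/(s^2 - 3*s + 1)
Step 2. add P3, P4 (parallel) -> (-3*s^3 - 8*s^2 - 1)/(3*s^4 + s^3 + 5*s^2 + 19*s - 12)
Step 3. cascade (P1+P2), (P3+P4) -> (-6*s^6 + 8*s^5 + 40*s^4 - 72*s^3 - 8*s^2 - 8*s - 2)/(3*s^6 - 8*s^5 + 5*s^4 + 5*s^3 - 64*s^2 + 55*s - 12)
That last expression is T(s); at s = 0 only the constant terms survive, so T(0) = -2/(-12) = 1/6.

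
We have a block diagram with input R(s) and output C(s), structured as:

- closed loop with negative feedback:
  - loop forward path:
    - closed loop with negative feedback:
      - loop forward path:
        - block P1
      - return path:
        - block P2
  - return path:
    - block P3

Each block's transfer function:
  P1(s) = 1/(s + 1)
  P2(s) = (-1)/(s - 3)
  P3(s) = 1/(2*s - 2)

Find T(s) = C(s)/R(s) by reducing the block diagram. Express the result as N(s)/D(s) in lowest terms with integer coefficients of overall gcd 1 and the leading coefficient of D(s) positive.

Step 1 - reduce the feedback loop with forward P1 and return P2: (s - 3)/(s^2 - 2*s - 4)
Step 2 - feedback reduction of [P1/(1+P1*P2)], P3; the result is T(s) itself (integer coefficients, no common factor, positive leading denominator coefficient)

Hence the answer: (2*s^2 - 8*s + 6)/(2*s^3 - 6*s^2 - 3*s + 5)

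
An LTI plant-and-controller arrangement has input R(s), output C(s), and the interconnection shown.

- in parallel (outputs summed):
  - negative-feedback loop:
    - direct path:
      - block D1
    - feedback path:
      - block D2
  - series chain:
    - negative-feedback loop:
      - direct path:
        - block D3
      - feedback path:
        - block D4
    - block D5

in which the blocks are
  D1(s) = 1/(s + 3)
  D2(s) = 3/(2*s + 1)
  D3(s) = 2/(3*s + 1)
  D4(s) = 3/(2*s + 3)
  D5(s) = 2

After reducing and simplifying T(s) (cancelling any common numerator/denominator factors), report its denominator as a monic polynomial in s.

Reducing step by step:

Step 1: feedback reduction of D1, D2 -> (2*s + 1)/(2*s^2 + 7*s + 6)
Step 2: feedback reduction of D3, D4 -> (4*s + 6)/(6*s^2 + 11*s + 9)
Step 3: combine [D3/(1+D3*D4)], D5 in series -> (8*s + 12)/(6*s^2 + 11*s + 9)
Step 4: add [D1/(1+D1*D2)], ([D3/(1+D3*D4)]*D5) (parallel) -> (28*s^3 + 108*s^2 + 161*s + 81)/(12*s^4 + 64*s^3 + 131*s^2 + 129*s + 54)
The result of step 4 is T(s) in lowest terms. Its denominator has leading coefficient 12; dividing the denominator through by 12 makes it monic.

Answer: s^4 + 16*s^3/3 + 131*s^2/12 + 43*s/4 + 9/2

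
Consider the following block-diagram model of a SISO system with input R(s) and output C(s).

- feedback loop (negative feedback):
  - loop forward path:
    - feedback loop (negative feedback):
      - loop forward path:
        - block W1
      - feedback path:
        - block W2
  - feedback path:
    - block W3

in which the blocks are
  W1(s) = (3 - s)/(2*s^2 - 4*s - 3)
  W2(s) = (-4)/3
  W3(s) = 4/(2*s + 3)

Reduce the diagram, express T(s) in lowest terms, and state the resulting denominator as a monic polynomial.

Step 1. feedback reduction of W1, W2 gives (9 - 3*s)/(6*s^2 - 8*s - 21)
Step 2. collapse the loop ([W1/(1+W1*W2)] forward, W3 return) gives (-6*s^2 + 9*s + 27)/(12*s^3 + 2*s^2 - 78*s - 27)
T(s) is the step-2 result (common factors already cancelled). Leading coefficient of the denominator: 12. Divide through by 12 for the monic polynomial.

Hence the answer: s^3 + s^2/6 - 13*s/2 - 9/4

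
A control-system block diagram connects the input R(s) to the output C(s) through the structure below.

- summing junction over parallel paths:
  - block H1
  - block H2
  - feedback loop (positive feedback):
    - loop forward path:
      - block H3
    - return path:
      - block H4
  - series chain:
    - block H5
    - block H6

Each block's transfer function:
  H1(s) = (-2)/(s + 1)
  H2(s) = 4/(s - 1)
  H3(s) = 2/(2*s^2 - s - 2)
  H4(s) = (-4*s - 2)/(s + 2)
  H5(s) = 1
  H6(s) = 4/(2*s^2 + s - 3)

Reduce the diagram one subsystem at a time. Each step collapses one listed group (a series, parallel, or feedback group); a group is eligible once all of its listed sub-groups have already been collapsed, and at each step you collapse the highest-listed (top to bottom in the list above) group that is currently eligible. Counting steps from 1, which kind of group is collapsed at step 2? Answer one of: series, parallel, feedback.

The answer is series.

Reasoning:
1. apply the feedback formula to H3, H4
2. reduce the series chain H5, H6
3. reduce the parallel group H1, H2, [H3/(1-H3*H4)], (H5*H6)
At step 2 the group reduced is series.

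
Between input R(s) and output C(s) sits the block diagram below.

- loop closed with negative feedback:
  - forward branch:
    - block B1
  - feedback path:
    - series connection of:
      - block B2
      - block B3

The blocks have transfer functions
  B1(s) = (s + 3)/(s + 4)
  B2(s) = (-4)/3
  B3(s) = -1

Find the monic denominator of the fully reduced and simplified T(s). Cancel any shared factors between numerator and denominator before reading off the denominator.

The answer is s + 24/7.

Reasoning:
Step 1. cascade B2, B3: 4/3
Step 2. close the feedback loop around B1, (B2*B3): (3*s + 9)/(7*s + 24)
No further cancellation is possible in the step-2 result, so that is T(s). Its denominator becomes monic after dividing by the leading coefficient 7.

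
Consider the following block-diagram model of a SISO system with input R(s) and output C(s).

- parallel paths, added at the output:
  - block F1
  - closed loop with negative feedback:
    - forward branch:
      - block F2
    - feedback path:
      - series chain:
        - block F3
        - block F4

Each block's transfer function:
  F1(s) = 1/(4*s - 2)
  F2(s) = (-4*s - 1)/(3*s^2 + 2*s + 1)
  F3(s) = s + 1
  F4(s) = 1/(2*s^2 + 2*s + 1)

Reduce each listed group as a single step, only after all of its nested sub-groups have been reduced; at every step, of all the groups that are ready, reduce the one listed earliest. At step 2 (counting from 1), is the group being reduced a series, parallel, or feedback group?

The answer is feedback.

Reasoning:
Step 1 - reduce the series chain F3, F4
Step 2 - feedback reduction of F2, (F3*F4)
Step 3 - sum the parallel branches F1, [F2/(1+F2*(F3*F4))]
Step 2: feedback.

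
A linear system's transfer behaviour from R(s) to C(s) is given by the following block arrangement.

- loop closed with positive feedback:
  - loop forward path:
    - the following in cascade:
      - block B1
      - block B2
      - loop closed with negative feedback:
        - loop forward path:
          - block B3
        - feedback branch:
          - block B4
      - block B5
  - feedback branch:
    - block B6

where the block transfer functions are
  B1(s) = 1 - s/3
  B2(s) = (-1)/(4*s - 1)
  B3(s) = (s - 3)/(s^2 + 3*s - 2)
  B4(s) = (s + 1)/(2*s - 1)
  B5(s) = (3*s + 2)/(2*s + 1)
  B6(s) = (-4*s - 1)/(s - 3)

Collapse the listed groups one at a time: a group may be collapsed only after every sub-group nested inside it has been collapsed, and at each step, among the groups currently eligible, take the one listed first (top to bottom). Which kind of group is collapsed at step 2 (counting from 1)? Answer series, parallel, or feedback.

The answer is series.

Reasoning:
Step 1 - apply the feedback formula to B3, B4
Step 2 - cascade B1, B2, [B3/(1+B3*B4)], B5
Step 3 - collapse the loop ((B1*B2*[B3/(1+B3*B4)]*B5) forward, B6 return)
Step 2: series.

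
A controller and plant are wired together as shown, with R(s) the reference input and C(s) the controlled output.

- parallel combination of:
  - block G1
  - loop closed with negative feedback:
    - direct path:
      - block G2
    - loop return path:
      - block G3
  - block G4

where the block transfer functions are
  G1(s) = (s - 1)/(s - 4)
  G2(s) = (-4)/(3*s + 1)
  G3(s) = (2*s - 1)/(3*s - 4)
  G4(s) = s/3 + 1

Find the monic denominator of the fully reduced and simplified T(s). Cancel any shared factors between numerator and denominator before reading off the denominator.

The answer is s^3 - 53*s^2/9 + 68*s/9.

Reasoning:
Step 1: apply the feedback formula to G2, G3 -> (16 - 12*s)/(9*s^2 - 17*s)
Step 2: reduce the parallel group G1, [G2/(1+G2*G3)], G4 -> (9*s^4 + s^3 - 205*s^2 + 447*s - 192)/(27*s^3 - 159*s^2 + 204*s)
T(s) is the step-2 result (common factors already cancelled). Leading coefficient of the denominator: 27. Divide through by 27 for the monic polynomial.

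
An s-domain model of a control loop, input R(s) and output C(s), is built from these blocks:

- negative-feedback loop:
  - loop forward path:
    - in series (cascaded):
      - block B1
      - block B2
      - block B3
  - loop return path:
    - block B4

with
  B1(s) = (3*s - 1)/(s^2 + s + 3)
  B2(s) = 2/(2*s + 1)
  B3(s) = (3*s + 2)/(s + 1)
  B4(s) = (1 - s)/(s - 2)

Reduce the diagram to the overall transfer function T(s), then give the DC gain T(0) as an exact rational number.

Answer: -4/5

Working:
1. cascade B1, B2, B3; result (18*s^2 + 6*s - 4)/(2*s^4 + 5*s^3 + 10*s^2 + 10*s + 3)
2. feedback reduction of (B1*B2*B3), B4; result (18*s^3 - 30*s^2 - 16*s + 8)/(2*s^5 + s^4 - 18*s^3 + 2*s^2 - 7*s - 10)
The step-2 result is T(s). Setting s = 0: T(0) = 8/(-10) = -4/5.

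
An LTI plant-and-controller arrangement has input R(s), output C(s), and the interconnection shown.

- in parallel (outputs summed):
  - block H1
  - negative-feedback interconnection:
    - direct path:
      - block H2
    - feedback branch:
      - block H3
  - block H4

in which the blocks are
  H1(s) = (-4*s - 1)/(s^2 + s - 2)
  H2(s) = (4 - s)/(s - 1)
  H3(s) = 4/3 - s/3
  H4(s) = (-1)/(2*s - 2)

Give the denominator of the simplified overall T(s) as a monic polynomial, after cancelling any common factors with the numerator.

1. feedback reduction of H2, H3 -> (12 - 3*s)/(s^2 - 5*s + 13)
2. reduce the parallel group H1, [H2/(1+H2*H3)], H4 -> (-15*s^3 + 59*s^2 - 61*s - 100)/(2*s^4 - 8*s^3 + 12*s^2 + 46*s - 52)
Step 2 gives the fully reduced T(s), with no common factor left to cancel. The denominator's leading coefficient is 2, so divide each of its coefficients by 2 to get the monic form.

Final answer: s^4 - 4*s^3 + 6*s^2 + 23*s - 26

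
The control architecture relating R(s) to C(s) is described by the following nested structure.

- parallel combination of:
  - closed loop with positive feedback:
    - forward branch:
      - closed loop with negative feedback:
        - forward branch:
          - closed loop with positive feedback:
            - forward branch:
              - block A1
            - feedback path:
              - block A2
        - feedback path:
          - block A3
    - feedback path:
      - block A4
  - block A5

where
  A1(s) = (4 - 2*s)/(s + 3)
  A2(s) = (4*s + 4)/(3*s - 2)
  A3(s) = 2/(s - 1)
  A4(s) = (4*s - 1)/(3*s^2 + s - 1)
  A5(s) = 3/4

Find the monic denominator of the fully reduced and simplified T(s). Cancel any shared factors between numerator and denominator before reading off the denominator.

Answer: s^5 - 37*s^4/33 - 32*s^3/11 + 57*s^2/11 - 61*s/33 + 2/33

Working:
(1) apply the feedback formula to A1, A2: (-6*s^2 + 16*s - 8)/(11*s^2 - s - 22)
(2) collapse the loop ([A1/(1-A1*A2)] forward, A3 return): (-6*s^3 + 22*s^2 - 24*s + 8)/(11*s^3 - 24*s^2 + 11*s + 6)
(3) collapse the loop ([[A1/(1-A1*A2)]/(1+[A1/(1-A1*A2)]*A3)] forward, A4 return): (-18*s^5 + 60*s^4 - 44*s^3 - 22*s^2 + 32*s - 8)/(33*s^5 - 37*s^4 - 96*s^3 + 171*s^2 - 61*s + 2)
(4) sum the parallel branches [[[A1/(1-A1*A2)]/(1+[A1/(1-A1*A2)]*A3)]/(1-[[A1/(1-A1*A2)]/(1+[A1/(1-A1*A2)]*A3)]*A4)], A5: (27*s^5 + 129*s^4 - 464*s^3 + 425*s^2 - 55*s - 26)/(132*s^5 - 148*s^4 - 384*s^3 + 684*s^2 - 244*s + 8)
No further cancellation is possible in the step-4 result, so that is T(s). Its denominator becomes monic after dividing by the leading coefficient 132.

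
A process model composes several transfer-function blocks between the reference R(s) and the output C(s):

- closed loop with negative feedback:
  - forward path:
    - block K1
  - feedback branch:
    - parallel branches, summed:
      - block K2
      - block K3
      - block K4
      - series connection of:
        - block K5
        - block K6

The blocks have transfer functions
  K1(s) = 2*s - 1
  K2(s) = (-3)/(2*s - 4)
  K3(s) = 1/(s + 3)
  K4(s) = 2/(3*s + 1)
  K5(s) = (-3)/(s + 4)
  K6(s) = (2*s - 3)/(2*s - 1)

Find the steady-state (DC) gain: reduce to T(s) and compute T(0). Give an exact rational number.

Step 1. reduce the series chain K5, K6 = (9 - 6*s)/(2*s^2 + 7*s - 4)
Step 2. sum the parallel branches K2, K3, K4, (K5*K6) = (-34*s^4 - 59*s^3 - 54*s^2 - 349*s + 40)/(12*s^5 + 58*s^4 - 36*s^3 - 294*s^2 + 52*s + 48)
Step 3. collapse the loop (K1 forward, (K2+K3+K4+(K5*K6)) return) = (-12*s^5 - 58*s^4 + 36*s^3 + 294*s^2 - 52*s - 48)/(28*s^4 + 27*s^3 + 56*s^2 + 497*s + 8)
The step-3 result is T(s). Setting s = 0: T(0) = -48/8 = -6.

Therefore the answer is -6.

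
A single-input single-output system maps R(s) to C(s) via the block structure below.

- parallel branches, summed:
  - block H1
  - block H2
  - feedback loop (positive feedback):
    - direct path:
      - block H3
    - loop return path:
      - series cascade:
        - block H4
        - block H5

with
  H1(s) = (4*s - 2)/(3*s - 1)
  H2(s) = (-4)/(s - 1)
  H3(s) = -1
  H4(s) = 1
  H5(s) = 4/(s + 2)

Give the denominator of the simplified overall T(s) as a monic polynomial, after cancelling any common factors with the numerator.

The answer is s^3 + 14*s^2/3 - 23*s/3 + 2.

Reasoning:
[1] reduce the series chain H4, H5; result 4/(s + 2)
[2] feedback reduction of H3, (H4*H5); result (-s - 2)/(s + 6)
[3] parallel reduction of H1, H2, [H3/(1-H3*(H4*H5))]; result (s^3 + 4*s^2 - 95*s + 34)/(3*s^3 + 14*s^2 - 23*s + 6)
T(s) is the step-3 result (common factors already cancelled). Leading coefficient of the denominator: 3. Divide through by 3 for the monic polynomial.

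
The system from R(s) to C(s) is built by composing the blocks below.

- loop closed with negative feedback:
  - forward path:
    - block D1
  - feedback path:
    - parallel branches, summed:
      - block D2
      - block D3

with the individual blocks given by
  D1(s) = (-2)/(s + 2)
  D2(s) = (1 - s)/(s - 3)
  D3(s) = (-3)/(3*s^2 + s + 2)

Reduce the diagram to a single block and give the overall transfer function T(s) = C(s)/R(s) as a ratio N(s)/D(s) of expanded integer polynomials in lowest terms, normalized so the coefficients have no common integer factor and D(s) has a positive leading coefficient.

Answer: (-6*s^3 + 16*s^2 + 2*s + 12)/(3*s^4 + 4*s^3 - 21*s^2 - 34)

Working:
Step 1: add D2, D3 (parallel): (-3*s^3 + 2*s^2 - 4*s + 11)/(3*s^3 - 8*s^2 - s - 6)
Step 2: apply the feedback formula to D1, (D2+D3): this yields T(s), and no further normalization is needed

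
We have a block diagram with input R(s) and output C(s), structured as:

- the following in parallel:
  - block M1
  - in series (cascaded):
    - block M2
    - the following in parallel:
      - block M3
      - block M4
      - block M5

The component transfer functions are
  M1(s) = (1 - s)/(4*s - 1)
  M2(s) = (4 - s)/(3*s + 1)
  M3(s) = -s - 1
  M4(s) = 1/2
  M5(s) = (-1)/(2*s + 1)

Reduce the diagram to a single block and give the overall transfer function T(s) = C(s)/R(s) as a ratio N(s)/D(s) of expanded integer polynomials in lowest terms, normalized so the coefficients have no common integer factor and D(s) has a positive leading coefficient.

1. reduce the parallel group M3, M4, M5: (-4*s^2 - 4*s - 3)/(4*s + 2)
2. multiply M2, (M3+M4+M5) (series): (4*s^3 - 12*s^2 - 13*s - 12)/(12*s^2 + 10*s + 2)
3. parallel reduction of M1, (M2*(M3+M4+M5)); the result is T(s) itself (integer coefficients, no common factor, positive leading denominator coefficient)

Hence the answer: (16*s^4 - 64*s^3 - 38*s^2 - 27*s + 14)/(48*s^3 + 28*s^2 - 2*s - 2)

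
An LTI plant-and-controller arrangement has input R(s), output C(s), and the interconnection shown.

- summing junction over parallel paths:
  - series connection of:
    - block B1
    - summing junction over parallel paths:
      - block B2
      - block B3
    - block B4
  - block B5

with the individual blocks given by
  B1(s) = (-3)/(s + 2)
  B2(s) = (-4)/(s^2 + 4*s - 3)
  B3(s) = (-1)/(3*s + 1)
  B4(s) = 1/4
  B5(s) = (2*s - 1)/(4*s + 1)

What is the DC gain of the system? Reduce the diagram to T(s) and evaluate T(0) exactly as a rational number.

The answer is -9/8.

Reasoning:
(1) sum the parallel branches B2, B3 gives (-s^2 - 16*s - 1)/(3*s^3 + 13*s^2 - 5*s - 3)
(2) cascade B1, (B2+B3), B4 gives (3*s^2 + 48*s + 3)/(12*s^4 + 76*s^3 + 84*s^2 - 52*s - 24)
(3) combine (B1*(B2+B3)*B4), B5 in parallel gives (24*s^5 + 140*s^4 + 104*s^3 + 7*s^2 + 64*s + 27)/(48*s^5 + 316*s^4 + 412*s^3 - 124*s^2 - 148*s - 24)
The step-3 result is T(s). Setting s = 0: T(0) = 27/(-24) = -9/8.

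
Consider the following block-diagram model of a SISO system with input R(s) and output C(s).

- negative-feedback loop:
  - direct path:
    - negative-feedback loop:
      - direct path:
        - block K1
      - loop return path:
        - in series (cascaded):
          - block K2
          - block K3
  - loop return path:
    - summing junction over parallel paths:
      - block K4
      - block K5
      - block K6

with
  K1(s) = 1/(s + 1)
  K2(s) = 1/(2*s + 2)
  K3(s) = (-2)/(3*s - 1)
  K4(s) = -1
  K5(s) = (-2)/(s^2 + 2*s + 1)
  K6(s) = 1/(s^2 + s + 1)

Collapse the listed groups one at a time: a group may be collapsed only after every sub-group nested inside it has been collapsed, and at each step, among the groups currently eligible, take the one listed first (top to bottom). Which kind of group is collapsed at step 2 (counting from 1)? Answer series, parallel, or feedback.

(1) reduce the series chain K2, K3
(2) collapse the loop (K1 forward, (K2*K3) return)
(3) reduce the parallel group K4, K5, K6
(4) feedback reduction of [K1/(1+K1*(K2*K3))], (K4+K5+K6)
So the answer for step 2 is feedback.

Therefore the answer is feedback.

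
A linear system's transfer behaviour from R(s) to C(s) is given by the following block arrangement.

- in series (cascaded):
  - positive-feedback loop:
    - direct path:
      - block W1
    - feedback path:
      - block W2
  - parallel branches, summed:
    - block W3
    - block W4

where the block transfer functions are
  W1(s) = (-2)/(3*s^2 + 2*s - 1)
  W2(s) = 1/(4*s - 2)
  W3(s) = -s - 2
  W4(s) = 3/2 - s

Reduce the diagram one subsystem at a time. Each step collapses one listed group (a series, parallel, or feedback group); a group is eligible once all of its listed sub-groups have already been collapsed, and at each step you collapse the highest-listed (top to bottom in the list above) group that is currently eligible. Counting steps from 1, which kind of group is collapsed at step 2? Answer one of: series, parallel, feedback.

Answer: parallel

Working:
1. feedback reduction of W1, W2
2. add W3, W4 (parallel)
3. cascade [W1/(1-W1*W2)], (W3+W4)
The group at step 2 is a parallel group.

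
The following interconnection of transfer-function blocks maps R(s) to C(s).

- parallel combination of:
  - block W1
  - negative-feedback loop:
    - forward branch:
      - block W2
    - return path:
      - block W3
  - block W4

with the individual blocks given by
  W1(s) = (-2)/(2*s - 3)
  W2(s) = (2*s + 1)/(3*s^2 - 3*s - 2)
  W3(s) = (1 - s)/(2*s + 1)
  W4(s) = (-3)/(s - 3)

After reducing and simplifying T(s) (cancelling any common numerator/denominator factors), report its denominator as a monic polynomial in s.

Reducing step by step:

(1) close the feedback loop around W2, W3 = (2*s + 1)/(3*s^2 - 4*s - 1)
(2) parallel reduction of W1, [W2/(1+W2*W3)], W4 = (-20*s^3 + 61*s^2 - 43*s - 6)/(6*s^4 - 35*s^3 + 61*s^2 - 27*s - 9)
T(s) is the step-2 result (common factors already cancelled). Leading coefficient of the denominator: 6. Divide through by 6 for the monic polynomial.

Answer: s^4 - 35*s^3/6 + 61*s^2/6 - 9*s/2 - 3/2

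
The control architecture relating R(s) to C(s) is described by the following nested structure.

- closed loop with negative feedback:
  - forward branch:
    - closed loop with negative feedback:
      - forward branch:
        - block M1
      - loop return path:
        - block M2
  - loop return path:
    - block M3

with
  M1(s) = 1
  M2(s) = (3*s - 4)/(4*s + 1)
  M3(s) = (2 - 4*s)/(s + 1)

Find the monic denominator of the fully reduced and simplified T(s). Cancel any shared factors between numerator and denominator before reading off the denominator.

The answer is s^2 - 8*s/9 + 1/9.

Reasoning:
1. apply the feedback formula to M1, M2 = (4*s + 1)/(7*s - 3)
2. apply the feedback formula to [M1/(1+M1*M2)], M3 = (-4*s^2 - 5*s - 1)/(9*s^2 - 8*s + 1)
That last expression is T(s), already simplified. Scaling its denominator by 1/9 (the reciprocal of the leading coefficient) yields the monic denominator.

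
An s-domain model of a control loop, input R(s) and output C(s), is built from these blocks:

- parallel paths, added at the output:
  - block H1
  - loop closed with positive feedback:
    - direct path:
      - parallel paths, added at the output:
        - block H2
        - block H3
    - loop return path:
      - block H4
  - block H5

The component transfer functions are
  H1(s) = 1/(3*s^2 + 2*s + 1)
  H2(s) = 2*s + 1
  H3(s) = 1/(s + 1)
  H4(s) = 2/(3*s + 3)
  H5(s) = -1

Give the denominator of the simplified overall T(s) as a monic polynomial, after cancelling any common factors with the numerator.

First reduce the diagram to T(s).

[1] sum the parallel branches H2, H3 gives (2*s^2 + 3*s + 2)/(s + 1)
[2] apply the feedback formula to (H2+H3), H4 gives (-6*s^3 - 15*s^2 - 15*s - 6)/(s^2 + 1)
[3] combine H1, [(H2+H3)/(1-(H2+H3)*H4)], H5 in parallel gives (-18*s^5 - 60*s^4 - 83*s^3 - 66*s^2 - 29*s - 6)/(3*s^4 + 2*s^3 + 4*s^2 + 2*s + 1)
Step 3 gives the fully reduced T(s), with no common factor left to cancel. The denominator's leading coefficient is 3, so divide each of its coefficients by 3 to get the monic form.

Answer: s^4 + 2*s^3/3 + 4*s^2/3 + 2*s/3 + 1/3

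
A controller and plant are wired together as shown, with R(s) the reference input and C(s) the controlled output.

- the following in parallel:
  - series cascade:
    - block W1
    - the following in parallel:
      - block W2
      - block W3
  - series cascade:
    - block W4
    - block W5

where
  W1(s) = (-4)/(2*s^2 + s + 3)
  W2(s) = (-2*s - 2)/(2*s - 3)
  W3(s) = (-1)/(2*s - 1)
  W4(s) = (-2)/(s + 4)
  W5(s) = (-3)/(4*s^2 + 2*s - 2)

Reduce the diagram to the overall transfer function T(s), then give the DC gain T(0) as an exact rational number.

Reducing step by step:

1. parallel reduction of W2, W3 gives (-4*s^2 - 4*s + 5)/(4*s^2 - 8*s + 3)
2. multiply W1, (W2+W3) (series) gives (16*s^2 + 16*s - 20)/(8*s^4 - 12*s^3 + 10*s^2 - 21*s + 9)
3. cascade W4, W5 gives 3/(2*s^3 + 9*s^2 + 3*s - 4)
4. add (W1*(W2+W3)), (W4*W5) (parallel) gives (16*s^4 + 108*s^3 + 112*s^2 - 27*s - 107)/(8*s^6 + 28*s^5 - 18*s^4 - 19*s^3 - 56*s^2 - 39*s + 36)
Step 4 gives the overall T(s). Then T(0) = -107/36.

Answer: -107/36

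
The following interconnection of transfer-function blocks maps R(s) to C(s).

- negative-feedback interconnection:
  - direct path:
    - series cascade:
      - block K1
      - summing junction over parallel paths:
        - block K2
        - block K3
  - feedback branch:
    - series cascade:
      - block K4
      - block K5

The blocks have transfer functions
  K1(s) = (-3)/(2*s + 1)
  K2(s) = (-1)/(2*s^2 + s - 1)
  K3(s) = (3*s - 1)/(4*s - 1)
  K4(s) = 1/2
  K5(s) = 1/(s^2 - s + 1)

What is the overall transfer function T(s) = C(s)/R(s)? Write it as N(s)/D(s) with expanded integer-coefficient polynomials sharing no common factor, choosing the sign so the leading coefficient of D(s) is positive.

First reduce the diagram to T(s).

1. combine K2, K3 in parallel -> (6*s^3 + s^2 - 8*s + 2)/(8*s^3 + 2*s^2 - 5*s + 1)
2. multiply K1, (K2+K3) (series) -> (-18*s^3 - 3*s^2 + 24*s - 6)/(16*s^4 + 12*s^3 - 8*s^2 - 3*s + 1)
3. reduce the series chain K4, K5 -> 1/(2*s^2 - 2*s + 2)
4. feedback reduction of (K1*(K2+K3)), (K4*K5); the result is T(s) itself (integer coefficients, no common factor, positive leading denominator coefficient)

Answer: (-36*s^5 + 30*s^4 + 18*s^3 - 66*s^2 + 60*s - 12)/(32*s^6 - 8*s^5 - 8*s^4 + 16*s^3 - 11*s^2 + 16*s - 4)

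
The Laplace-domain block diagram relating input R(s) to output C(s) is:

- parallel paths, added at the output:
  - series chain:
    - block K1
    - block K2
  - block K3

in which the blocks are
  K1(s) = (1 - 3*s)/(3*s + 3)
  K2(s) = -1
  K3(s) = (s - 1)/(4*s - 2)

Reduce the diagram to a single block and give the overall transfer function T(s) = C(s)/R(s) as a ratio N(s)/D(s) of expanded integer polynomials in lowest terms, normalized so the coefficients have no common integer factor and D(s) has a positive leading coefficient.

The answer is (15*s^2 - 10*s - 1)/(12*s^2 + 6*s - 6).

Reasoning:
Step 1 - reduce the series chain K1, K2 -> (3*s - 1)/(3*s + 3)
Step 2 - sum the parallel branches (K1*K2), K3 - this is the overall T(s), already in the required normalized form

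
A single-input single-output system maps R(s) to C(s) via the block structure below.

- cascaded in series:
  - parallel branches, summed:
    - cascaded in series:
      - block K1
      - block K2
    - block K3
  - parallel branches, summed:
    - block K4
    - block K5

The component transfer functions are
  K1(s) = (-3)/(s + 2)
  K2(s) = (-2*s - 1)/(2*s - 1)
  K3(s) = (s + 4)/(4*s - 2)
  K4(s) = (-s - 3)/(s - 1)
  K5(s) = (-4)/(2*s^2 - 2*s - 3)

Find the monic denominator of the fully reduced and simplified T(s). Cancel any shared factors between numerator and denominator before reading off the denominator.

The answer is s^5 - s^4/2 - 9*s^3/2 + 11*s^2/4 + 11*s/4 - 3/2.

Reasoning:
(1) combine K1, K2 in series, giving (6*s + 3)/(2*s^2 + 3*s - 2)
(2) reduce the parallel group (K1*K2), K3, giving (s^2 + 18*s + 14)/(4*s^2 + 6*s - 4)
(3) parallel reduction of K4, K5, giving (-2*s^3 - 4*s^2 + 5*s + 13)/(2*s^3 - 4*s^2 - s + 3)
(4) cascade ((K1*K2)+K3), (K4+K5), giving (-2*s^5 - 40*s^4 - 95*s^3 + 47*s^2 + 304*s + 182)/(8*s^5 - 4*s^4 - 36*s^3 + 22*s^2 + 22*s - 12)
T(s) is the step-4 result (common factors already cancelled). Leading coefficient of the denominator: 8. Divide through by 8 for the monic polynomial.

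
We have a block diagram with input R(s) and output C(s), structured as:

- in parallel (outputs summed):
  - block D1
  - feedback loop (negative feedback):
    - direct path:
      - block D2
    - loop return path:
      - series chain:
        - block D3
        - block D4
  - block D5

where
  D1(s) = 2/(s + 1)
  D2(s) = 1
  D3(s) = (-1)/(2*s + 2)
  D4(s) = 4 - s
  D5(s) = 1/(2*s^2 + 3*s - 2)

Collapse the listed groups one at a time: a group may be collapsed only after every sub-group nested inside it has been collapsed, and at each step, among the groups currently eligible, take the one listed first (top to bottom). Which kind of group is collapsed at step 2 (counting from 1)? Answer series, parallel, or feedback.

1. reduce the series chain D3, D4
2. close the feedback loop around D2, (D3*D4)
3. combine D1, [D2/(1+D2*(D3*D4))], D5 in parallel
Step 2 collapses a feedback group.

Final answer: feedback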